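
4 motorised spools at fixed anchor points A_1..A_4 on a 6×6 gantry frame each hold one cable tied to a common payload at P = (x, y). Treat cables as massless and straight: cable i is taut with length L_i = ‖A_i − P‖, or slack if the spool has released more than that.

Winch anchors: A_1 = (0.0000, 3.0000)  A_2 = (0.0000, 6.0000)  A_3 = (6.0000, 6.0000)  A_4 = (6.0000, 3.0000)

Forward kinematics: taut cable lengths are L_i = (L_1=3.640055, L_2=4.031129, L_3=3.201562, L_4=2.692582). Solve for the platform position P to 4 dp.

expand ‖A_i−P‖²=L_i² and subtract eq 1 (c_i ≔ ‖A_i‖²−L_i²)
c_1 = 0.0000+9.0000−13.2500 = -4.2500
eq1−eq2 → [0.0000  -6.0000]·P = -24.0000
eq1−eq3 → [-12.0000  -6.0000]·P = -66.0000
eq1−eq4 → [-12.0000  0.0000]·P = -42.0000
2×2 solve → P = (3.5000, 4.0000)
check cable 4: ‖A_4−P‖² = 7.2500 ≈ L_4² = 7.2500 ✓

(3.5000, 4.0000)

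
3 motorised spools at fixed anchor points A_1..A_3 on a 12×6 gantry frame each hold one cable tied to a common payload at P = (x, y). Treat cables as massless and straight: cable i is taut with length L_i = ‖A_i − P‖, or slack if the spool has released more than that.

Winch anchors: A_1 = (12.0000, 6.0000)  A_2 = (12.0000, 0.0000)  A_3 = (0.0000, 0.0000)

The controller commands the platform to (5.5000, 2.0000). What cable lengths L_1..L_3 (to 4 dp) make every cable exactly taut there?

L_1: Δ = A_1−P = (6.5000, 4.0000) → ‖Δ‖ = √58.2500 = 7.6322
L_2: Δ = A_2−P = (6.5000, -2.0000) → ‖Δ‖ = √46.2500 = 6.8007
L_3: Δ = A_3−P = (-5.5000, -2.0000) → ‖Δ‖ = √34.2500 = 5.8523

(7.6322, 6.8007, 5.8523)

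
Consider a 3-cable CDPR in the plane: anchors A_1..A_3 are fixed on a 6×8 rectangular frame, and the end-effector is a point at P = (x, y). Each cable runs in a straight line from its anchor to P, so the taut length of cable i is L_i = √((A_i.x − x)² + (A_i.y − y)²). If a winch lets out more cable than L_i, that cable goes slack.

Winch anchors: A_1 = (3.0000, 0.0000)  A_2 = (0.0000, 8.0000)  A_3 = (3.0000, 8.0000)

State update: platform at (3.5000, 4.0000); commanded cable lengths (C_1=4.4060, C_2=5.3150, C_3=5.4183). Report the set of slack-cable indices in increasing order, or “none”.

1, 3

i=1: geometric 4.0311 vs commanded 4.4060 ⇒ slack
i=2: geometric 5.3151 vs commanded 5.3150 ⇒ taut
i=3: geometric 4.0311 vs commanded 5.4183 ⇒ slack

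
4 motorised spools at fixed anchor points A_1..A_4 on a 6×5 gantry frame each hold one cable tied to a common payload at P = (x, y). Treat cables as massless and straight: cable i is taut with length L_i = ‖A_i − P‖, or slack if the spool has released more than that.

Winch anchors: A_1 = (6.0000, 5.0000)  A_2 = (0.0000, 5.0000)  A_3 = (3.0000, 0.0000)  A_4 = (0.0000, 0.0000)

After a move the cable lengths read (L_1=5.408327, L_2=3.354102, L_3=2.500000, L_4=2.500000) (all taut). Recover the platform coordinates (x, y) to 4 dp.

(1.5000, 2.0000)

each cable: (A_i−P)·(A_i−P) = L_i²; let c_i = ‖A_i‖²−L_i²
c_1 = 36.0000+25.0000−29.2500 = 31.7500
row 1: 12.0000x + 0.0000y = 18.0000  (c_2=13.7500)
row 2: 6.0000x + 10.0000y = 29.0000  (c_3=2.7500)
row 3: 12.0000x + 10.0000y = 38.0000  (c_4=-6.2500)
Cramer on rows 1–2 → x = 1.5000, y = 2.0000
check cable 4: ‖A_4−P‖² = 6.2500 ≈ L_4² = 6.2500 ✓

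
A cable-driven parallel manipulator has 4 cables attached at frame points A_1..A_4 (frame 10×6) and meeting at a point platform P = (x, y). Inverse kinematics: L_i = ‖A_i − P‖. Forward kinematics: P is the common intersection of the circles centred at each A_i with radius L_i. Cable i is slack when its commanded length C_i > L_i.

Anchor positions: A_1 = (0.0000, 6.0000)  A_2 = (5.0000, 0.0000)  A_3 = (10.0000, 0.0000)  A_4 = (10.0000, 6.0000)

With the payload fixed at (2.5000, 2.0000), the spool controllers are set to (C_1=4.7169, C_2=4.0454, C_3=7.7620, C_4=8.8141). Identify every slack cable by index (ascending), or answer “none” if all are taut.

cable 1: L_1 = ‖A_1−P‖ = 4.7170;  C_1 = 4.7169 → taut
cable 2: L_2 = ‖A_2−P‖ = 3.2016;  C_2 = 4.0454 → slack
cable 3: L_3 = ‖A_3−P‖ = 7.7621;  C_3 = 7.7620 → taut
cable 4: L_4 = ‖A_4−P‖ = 8.5000;  C_4 = 8.8141 → slack

2, 4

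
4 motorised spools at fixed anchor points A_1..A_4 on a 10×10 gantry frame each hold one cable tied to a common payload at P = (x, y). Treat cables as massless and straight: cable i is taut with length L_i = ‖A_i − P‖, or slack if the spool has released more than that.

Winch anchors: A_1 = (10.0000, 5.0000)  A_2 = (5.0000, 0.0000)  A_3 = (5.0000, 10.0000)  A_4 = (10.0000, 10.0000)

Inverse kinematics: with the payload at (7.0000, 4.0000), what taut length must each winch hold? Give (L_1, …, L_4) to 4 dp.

L_1 = √((10.0000−7.0000)² + (5.0000−4.0000)²) = 3.1623
L_2 = √((5.0000−7.0000)² + (0.0000−4.0000)²) = 4.4721
L_3 = √((5.0000−7.0000)² + (10.0000−4.0000)²) = 6.3246
L_4 = √((10.0000−7.0000)² + (10.0000−4.0000)²) = 6.7082

(3.1623, 4.4721, 6.3246, 6.7082)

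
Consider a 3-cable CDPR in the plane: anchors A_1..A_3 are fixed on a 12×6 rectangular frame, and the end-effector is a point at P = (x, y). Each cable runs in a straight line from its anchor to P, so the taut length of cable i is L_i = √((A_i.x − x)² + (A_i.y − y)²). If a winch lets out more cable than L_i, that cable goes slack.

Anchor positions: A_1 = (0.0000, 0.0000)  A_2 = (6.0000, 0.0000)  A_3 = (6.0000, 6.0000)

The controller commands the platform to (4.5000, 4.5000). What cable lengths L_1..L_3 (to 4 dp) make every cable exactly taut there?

(6.3640, 4.7434, 2.1213)

cable 1: Δx=-4.5000, Δy=-4.5000; L_1 = √(Δx²+Δy²) = 6.3640
cable 2: Δx=1.5000, Δy=-4.5000; L_2 = √(Δx²+Δy²) = 4.7434
cable 3: Δx=1.5000, Δy=1.5000; L_3 = √(Δx²+Δy²) = 2.1213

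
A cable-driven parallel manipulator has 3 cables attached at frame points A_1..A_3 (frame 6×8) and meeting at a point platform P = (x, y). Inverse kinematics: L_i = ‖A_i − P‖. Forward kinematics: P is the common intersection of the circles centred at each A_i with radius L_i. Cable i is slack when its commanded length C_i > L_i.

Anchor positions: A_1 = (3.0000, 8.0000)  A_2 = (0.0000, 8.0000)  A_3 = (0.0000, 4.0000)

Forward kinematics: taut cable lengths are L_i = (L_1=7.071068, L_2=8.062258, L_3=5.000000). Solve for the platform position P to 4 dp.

each cable: (A_i−P)·(A_i−P) = L_i²; let k_i = ‖A_i‖²−L_i²
k_1 = 9.0000+64.0000−50.0000 = 23.0000
row 1: 6.0000x + 0.0000y = 24.0000  (k_2=-1.0000)
row 2: 6.0000x + 8.0000y = 32.0000  (k_3=-9.0000)
Cramer on rows 1–2 → x = 4.0000, y = 1.0000

(4.0000, 1.0000)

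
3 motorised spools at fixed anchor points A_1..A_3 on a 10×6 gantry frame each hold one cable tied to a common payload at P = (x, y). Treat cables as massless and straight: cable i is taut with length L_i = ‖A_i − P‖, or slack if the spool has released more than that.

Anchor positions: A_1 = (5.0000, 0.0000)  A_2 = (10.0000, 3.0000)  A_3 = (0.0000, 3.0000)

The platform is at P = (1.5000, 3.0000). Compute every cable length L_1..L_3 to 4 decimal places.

L_1: Δ = A_1−P = (3.5000, -3.0000) → ‖Δ‖ = √21.2500 = 4.6098
L_2: Δ = A_2−P = (8.5000, 0.0000) → ‖Δ‖ = √72.2500 = 8.5000
L_3: Δ = A_3−P = (-1.5000, 0.0000) → ‖Δ‖ = √2.2500 = 1.5000

(4.6098, 8.5000, 1.5000)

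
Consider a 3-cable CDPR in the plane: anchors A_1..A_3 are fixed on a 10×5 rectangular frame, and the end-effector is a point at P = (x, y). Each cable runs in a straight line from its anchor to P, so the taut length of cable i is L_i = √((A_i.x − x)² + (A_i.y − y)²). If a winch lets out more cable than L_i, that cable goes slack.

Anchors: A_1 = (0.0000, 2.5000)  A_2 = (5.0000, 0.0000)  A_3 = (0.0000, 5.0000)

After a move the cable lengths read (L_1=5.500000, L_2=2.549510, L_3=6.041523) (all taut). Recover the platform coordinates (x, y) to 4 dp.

(5.5000, 2.5000)

each cable: (A_i−P)·(A_i−P) = L_i²; let q_i = ‖A_i‖²−L_i²
q_1 = 0.0000+6.2500−30.2500 = -24.0000
row 1: -10.0000x + 5.0000y = -42.5000  (q_2=18.5000)
row 2: 0.0000x − 5.0000y = -12.5000  (q_3=-11.5000)
Cramer on rows 1–2 → x = 5.5000, y = 2.5000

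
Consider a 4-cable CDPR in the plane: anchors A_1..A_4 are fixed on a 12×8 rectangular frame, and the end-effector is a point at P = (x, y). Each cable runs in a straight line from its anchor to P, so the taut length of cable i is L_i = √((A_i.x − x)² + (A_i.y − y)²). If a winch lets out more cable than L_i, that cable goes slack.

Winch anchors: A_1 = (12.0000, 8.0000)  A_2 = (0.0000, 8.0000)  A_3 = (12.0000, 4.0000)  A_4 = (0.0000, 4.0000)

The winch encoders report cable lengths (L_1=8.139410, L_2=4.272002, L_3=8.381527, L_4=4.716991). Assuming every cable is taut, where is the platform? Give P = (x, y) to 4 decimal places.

(4.0000, 6.5000)

circle eqns → linear via eq_j − eq_1; set q_j = A_j·A_j − L_j²
q_1 = 144.0000+64.0000−66.2500 = 141.7500
24.0000·x + 0.0000·y = q_1−q_2 = 96.0000
0.0000·x + 8.0000·y = q_1−q_3 = 52.0000
24.0000·x + 8.0000·y = q_1−q_4 = 148.0000
solve first two rows → x=4.0000, y=6.5000
check cable 4: ‖A_4−P‖² = 22.2500 ≈ L_4² = 22.2500 ✓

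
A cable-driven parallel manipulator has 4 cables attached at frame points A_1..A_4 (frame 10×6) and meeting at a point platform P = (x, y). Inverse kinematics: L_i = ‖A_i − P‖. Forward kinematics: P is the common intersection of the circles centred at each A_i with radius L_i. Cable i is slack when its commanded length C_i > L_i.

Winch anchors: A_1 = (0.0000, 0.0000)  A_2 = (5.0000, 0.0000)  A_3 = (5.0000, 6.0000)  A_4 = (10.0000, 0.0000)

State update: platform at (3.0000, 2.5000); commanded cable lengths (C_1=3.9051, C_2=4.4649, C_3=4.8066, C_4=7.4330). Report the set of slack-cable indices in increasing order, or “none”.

cable 1: √((-3.0000)²+(-2.5000)²)=3.9051, C_1=3.9051: taut
cable 2: √((2.0000)²+(-2.5000)²)=3.2016, C_2=4.4649: slack
cable 3: √((2.0000)²+(3.5000)²)=4.0311, C_3=4.8066: slack
cable 4: √((7.0000)²+(-2.5000)²)=7.4330, C_4=7.4330: taut

2, 3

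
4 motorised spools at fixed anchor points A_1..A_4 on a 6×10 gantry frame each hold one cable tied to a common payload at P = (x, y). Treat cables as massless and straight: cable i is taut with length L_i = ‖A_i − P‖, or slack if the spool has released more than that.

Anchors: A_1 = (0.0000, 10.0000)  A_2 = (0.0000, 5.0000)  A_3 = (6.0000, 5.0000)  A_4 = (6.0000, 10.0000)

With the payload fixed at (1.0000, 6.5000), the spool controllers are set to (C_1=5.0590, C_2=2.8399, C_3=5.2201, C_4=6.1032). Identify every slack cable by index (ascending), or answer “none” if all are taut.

cable 1: L_1 = ‖A_1−P‖ = 3.6401;  C_1 = 5.0590 → slack
cable 2: L_2 = ‖A_2−P‖ = 1.8028;  C_2 = 2.8399 → slack
cable 3: L_3 = ‖A_3−P‖ = 5.2202;  C_3 = 5.2201 → taut
cable 4: L_4 = ‖A_4−P‖ = 6.1033;  C_4 = 6.1032 → taut

1, 2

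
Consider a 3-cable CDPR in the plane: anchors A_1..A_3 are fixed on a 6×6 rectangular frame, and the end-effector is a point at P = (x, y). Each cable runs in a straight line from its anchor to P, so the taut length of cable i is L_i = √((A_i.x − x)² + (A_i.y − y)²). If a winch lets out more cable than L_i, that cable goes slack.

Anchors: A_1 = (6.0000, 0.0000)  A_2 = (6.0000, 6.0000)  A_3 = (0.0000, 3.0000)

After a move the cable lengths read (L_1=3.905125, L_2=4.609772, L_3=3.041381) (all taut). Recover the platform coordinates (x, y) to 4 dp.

(3.0000, 2.5000)

each cable: (A_i−P)·(A_i−P) = L_i²; let c_i = ‖A_i‖²−L_i²
c_1 = 36.0000+0.0000−15.2500 = 20.7500
row 1: 0.0000x − 12.0000y = -30.0000  (c_2=50.7500)
row 2: 12.0000x − 6.0000y = 21.0000  (c_3=-0.2500)
Cramer on rows 1–2 → x = 3.0000, y = 2.5000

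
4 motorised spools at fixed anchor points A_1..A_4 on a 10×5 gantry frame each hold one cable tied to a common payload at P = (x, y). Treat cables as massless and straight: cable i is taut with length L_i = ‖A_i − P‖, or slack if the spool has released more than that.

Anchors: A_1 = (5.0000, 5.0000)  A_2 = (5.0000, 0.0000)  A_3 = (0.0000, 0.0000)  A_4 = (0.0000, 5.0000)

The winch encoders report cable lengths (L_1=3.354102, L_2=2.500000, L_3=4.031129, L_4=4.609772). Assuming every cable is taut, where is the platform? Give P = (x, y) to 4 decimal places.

circle eqns → linear via eq_j − eq_1; set q_j = A_j·A_j − L_j²
q_1 = 25.0000+25.0000−11.2500 = 38.7500
0.0000·x + 10.0000·y = q_1−q_2 = 20.0000
10.0000·x + 10.0000·y = q_1−q_3 = 55.0000
10.0000·x + 0.0000·y = q_1−q_4 = 35.0000
solve first two rows → x=3.5000, y=2.0000
check cable 4: ‖A_4−P‖² = 21.2500 ≈ L_4² = 21.2500 ✓

(3.5000, 2.0000)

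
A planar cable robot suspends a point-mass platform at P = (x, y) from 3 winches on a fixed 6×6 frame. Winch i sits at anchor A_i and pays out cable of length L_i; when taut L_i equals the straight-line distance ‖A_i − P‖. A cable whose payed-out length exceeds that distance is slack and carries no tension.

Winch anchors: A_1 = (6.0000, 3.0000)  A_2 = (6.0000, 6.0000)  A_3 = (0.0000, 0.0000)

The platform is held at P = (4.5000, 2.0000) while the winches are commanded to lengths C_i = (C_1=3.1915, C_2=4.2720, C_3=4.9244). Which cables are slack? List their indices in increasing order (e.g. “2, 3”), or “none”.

cable 1: √((1.5000)²+(1.0000)²)=1.8028, C_1=3.1915: slack
cable 2: √((1.5000)²+(4.0000)²)=4.2720, C_2=4.2720: taut
cable 3: √((-4.5000)²+(-2.0000)²)=4.9244, C_3=4.9244: taut

1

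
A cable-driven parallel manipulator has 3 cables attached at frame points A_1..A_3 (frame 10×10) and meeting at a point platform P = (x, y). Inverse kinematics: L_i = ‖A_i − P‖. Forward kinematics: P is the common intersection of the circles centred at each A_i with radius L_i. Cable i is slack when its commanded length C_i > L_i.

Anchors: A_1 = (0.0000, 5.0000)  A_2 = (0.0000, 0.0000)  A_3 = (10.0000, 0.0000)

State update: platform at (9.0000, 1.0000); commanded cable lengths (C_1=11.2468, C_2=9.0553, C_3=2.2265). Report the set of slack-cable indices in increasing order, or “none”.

1, 3

i=1: geometric 9.8489 vs commanded 11.2468 ⇒ slack
i=2: geometric 9.0554 vs commanded 9.0553 ⇒ taut
i=3: geometric 1.4142 vs commanded 2.2265 ⇒ slack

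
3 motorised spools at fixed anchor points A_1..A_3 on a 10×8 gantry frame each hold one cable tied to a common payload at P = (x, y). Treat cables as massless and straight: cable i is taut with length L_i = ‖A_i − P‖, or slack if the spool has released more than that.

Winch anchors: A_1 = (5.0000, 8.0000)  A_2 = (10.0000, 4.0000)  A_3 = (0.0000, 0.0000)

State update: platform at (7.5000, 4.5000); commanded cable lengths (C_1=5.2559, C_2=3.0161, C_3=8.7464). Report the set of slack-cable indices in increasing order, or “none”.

cable 1: √((-2.5000)²+(3.5000)²)=4.3012, C_1=5.2559: slack
cable 2: √((2.5000)²+(-0.5000)²)=2.5495, C_2=3.0161: slack
cable 3: √((-7.5000)²+(-4.5000)²)=8.7464, C_3=8.7464: taut

1, 2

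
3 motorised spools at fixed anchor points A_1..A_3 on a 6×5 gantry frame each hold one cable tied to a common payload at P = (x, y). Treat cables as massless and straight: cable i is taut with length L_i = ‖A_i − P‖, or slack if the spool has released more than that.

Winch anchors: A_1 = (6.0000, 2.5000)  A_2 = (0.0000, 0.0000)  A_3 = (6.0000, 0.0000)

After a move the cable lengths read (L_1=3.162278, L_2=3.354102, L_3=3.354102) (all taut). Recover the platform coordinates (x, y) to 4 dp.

expand ‖A_i−P‖²=L_i² and subtract eq 1 (c_i ≔ ‖A_i‖²−L_i²)
c_1 = 36.0000+6.2500−10.0000 = 32.2500
eq1−eq2 → [12.0000  5.0000]·P = 43.5000
eq1−eq3 → [0.0000  5.0000]·P = 7.5000
2×2 solve → P = (3.0000, 1.5000)

(3.0000, 1.5000)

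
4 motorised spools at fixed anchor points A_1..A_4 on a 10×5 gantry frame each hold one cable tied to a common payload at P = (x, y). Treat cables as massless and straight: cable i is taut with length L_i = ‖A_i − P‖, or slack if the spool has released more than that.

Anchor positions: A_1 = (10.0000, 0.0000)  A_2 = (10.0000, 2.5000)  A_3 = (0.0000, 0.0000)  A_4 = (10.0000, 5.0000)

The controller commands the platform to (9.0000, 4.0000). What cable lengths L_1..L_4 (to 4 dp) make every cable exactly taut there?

L_1: Δ = A_1−P = (1.0000, -4.0000) → ‖Δ‖ = √17.0000 = 4.1231
L_2: Δ = A_2−P = (1.0000, -1.5000) → ‖Δ‖ = √3.2500 = 1.8028
L_3: Δ = A_3−P = (-9.0000, -4.0000) → ‖Δ‖ = √97.0000 = 9.8489
L_4: Δ = A_4−P = (1.0000, 1.0000) → ‖Δ‖ = √2.0000 = 1.4142

(4.1231, 1.8028, 9.8489, 1.4142)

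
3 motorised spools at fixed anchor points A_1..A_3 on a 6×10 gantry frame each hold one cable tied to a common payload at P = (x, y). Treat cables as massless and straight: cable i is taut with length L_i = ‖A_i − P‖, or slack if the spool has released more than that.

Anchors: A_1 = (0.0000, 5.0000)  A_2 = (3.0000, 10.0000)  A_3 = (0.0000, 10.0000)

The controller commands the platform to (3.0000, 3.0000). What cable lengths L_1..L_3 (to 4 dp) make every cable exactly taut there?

(3.6056, 7.0000, 7.6158)

cable 1: Δx=-3.0000, Δy=2.0000; L_1 = √(Δx²+Δy²) = 3.6056
cable 2: Δx=0.0000, Δy=7.0000; L_2 = √(Δx²+Δy²) = 7.0000
cable 3: Δx=-3.0000, Δy=7.0000; L_3 = √(Δx²+Δy²) = 7.6158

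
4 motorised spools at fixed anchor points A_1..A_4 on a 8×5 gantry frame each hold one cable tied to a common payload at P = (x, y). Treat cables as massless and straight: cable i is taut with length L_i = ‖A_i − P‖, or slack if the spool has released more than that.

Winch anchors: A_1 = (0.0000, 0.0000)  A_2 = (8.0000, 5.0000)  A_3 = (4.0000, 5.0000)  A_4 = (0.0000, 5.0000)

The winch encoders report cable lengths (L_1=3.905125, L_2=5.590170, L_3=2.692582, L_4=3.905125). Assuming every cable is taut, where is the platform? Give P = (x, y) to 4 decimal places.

each cable: (A_i−P)·(A_i−P) = L_i²; let c_i = ‖A_i‖²−L_i²
c_1 = 0.0000+0.0000−15.2500 = -15.2500
row 1: -16.0000x − 10.0000y = -73.0000  (c_2=57.7500)
row 2: -8.0000x − 10.0000y = -49.0000  (c_3=33.7500)
row 3: 0.0000x − 10.0000y = -25.0000  (c_4=9.7500)
Cramer on rows 1–2 → x = 3.0000, y = 2.5000
check cable 4: ‖A_4−P‖² = 15.2500 ≈ L_4² = 15.2500 ✓

(3.0000, 2.5000)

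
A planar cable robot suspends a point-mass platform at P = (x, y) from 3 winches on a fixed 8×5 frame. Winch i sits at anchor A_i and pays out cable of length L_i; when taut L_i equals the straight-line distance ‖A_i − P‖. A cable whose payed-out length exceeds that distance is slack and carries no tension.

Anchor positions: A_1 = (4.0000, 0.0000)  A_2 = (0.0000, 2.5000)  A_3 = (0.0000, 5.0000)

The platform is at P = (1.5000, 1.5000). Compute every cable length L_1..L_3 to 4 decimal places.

(2.9155, 1.8028, 3.8079)

L_1: Δ = A_1−P = (2.5000, -1.5000) → ‖Δ‖ = √8.5000 = 2.9155
L_2: Δ = A_2−P = (-1.5000, 1.0000) → ‖Δ‖ = √3.2500 = 1.8028
L_3: Δ = A_3−P = (-1.5000, 3.5000) → ‖Δ‖ = √14.5000 = 3.8079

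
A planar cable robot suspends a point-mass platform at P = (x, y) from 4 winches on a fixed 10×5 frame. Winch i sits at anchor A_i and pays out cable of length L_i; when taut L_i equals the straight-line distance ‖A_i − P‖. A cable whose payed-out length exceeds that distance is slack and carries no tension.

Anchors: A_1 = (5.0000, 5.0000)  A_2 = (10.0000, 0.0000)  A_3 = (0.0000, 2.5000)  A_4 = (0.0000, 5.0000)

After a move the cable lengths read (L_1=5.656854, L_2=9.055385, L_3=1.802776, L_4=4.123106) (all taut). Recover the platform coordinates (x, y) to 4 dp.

each cable: (A_i−P)·(A_i−P) = L_i²; let k_i = ‖A_i‖²−L_i²
k_1 = 25.0000+25.0000−32.0000 = 18.0000
row 1: -10.0000x + 10.0000y = 0.0000  (k_2=18.0000)
row 2: 10.0000x + 5.0000y = 15.0000  (k_3=3.0000)
row 3: 10.0000x + 0.0000y = 10.0000  (k_4=8.0000)
Cramer on rows 1–2 → x = 1.0000, y = 1.0000
check cable 4: ‖A_4−P‖² = 17.0000 ≈ L_4² = 17.0000 ✓

(1.0000, 1.0000)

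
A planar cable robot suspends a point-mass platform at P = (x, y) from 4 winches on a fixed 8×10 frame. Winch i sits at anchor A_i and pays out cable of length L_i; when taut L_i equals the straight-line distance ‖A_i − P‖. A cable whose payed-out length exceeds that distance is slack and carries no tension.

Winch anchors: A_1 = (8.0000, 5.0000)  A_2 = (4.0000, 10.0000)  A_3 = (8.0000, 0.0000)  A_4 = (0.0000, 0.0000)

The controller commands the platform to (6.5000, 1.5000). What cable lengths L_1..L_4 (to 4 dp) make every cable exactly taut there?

(3.8079, 8.8600, 2.1213, 6.6708)

L_1 = √((8.0000−6.5000)² + (5.0000−1.5000)²) = 3.8079
L_2 = √((4.0000−6.5000)² + (10.0000−1.5000)²) = 8.8600
L_3 = √((8.0000−6.5000)² + (0.0000−1.5000)²) = 2.1213
L_4 = √((0.0000−6.5000)² + (0.0000−1.5000)²) = 6.6708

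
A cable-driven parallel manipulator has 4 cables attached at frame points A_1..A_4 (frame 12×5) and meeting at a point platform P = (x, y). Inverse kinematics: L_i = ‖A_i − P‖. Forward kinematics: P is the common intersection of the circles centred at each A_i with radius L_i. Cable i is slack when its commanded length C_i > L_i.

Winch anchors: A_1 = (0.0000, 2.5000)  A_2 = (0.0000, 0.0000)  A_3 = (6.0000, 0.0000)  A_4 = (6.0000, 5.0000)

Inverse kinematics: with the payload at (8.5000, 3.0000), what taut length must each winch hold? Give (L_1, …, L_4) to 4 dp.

(8.5147, 9.0139, 3.9051, 3.2016)

L_1: Δ = A_1−P = (-8.5000, -0.5000) → ‖Δ‖ = √72.5000 = 8.5147
L_2: Δ = A_2−P = (-8.5000, -3.0000) → ‖Δ‖ = √81.2500 = 9.0139
L_3: Δ = A_3−P = (-2.5000, -3.0000) → ‖Δ‖ = √15.2500 = 3.9051
L_4: Δ = A_4−P = (-2.5000, 2.0000) → ‖Δ‖ = √10.2500 = 3.2016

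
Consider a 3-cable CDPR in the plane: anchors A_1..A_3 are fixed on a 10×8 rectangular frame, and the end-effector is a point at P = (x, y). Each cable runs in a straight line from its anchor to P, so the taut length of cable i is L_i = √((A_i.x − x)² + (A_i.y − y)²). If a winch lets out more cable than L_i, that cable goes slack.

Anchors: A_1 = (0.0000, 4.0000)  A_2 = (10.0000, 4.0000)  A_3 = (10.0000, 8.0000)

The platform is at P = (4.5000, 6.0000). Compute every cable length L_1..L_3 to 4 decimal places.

L_1 = √((0.0000−4.5000)² + (4.0000−6.0000)²) = 4.9244
L_2 = √((10.0000−4.5000)² + (4.0000−6.0000)²) = 5.8523
L_3 = √((10.0000−4.5000)² + (8.0000−6.0000)²) = 5.8523

(4.9244, 5.8523, 5.8523)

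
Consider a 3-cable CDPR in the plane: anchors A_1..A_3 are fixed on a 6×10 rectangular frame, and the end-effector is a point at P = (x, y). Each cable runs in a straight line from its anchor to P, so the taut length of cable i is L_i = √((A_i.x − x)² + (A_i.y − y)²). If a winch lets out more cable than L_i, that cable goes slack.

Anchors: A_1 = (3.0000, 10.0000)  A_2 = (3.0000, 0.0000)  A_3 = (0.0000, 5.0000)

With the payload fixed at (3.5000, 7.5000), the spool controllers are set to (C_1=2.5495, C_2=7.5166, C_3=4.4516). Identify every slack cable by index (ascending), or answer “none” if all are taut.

3

cable 1: √((-0.5000)²+(2.5000)²)=2.5495, C_1=2.5495: taut
cable 2: √((-0.5000)²+(-7.5000)²)=7.5166, C_2=7.5166: taut
cable 3: √((-3.5000)²+(-2.5000)²)=4.3012, C_3=4.4516: slack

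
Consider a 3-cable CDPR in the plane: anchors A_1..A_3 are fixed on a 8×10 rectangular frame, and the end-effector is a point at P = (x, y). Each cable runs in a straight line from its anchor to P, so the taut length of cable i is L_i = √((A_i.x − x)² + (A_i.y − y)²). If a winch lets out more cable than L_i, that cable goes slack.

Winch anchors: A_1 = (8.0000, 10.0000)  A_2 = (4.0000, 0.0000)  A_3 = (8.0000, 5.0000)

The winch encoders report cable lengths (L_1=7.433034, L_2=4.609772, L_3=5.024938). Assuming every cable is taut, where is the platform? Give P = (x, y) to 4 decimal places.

expand ‖A_i−P‖²=L_i² and subtract eq 1 (q_i ≔ ‖A_i‖²−L_i²)
q_1 = 64.0000+100.0000−55.2500 = 108.7500
eq1−eq2 → [8.0000  20.0000]·P = 114.0000
eq1−eq3 → [0.0000  10.0000]·P = 45.0000
2×2 solve → P = (3.0000, 4.5000)

(3.0000, 4.5000)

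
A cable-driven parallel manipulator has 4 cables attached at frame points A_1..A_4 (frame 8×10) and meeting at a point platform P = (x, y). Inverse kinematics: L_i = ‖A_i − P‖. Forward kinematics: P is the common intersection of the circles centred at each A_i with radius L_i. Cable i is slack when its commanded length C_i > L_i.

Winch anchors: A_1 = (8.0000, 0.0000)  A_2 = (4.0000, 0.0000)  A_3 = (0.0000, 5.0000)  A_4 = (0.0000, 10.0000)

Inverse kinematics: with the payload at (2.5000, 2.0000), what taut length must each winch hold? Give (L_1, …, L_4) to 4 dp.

(5.8523, 2.5000, 3.9051, 8.3815)

L_1 = √((8.0000−2.5000)² + (0.0000−2.0000)²) = 5.8523
L_2 = √((4.0000−2.5000)² + (0.0000−2.0000)²) = 2.5000
L_3 = √((0.0000−2.5000)² + (5.0000−2.0000)²) = 3.9051
L_4 = √((0.0000−2.5000)² + (10.0000−2.0000)²) = 8.3815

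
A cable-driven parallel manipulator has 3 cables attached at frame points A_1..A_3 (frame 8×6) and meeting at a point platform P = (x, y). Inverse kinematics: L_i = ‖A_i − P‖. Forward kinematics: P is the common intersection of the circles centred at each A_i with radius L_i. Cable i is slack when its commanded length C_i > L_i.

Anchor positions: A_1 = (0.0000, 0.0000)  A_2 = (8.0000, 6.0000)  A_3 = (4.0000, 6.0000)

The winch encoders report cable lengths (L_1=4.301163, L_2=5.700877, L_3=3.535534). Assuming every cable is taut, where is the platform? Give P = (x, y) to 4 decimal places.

expand ‖A_i−P‖²=L_i² and subtract eq 1 (c_i ≔ ‖A_i‖²−L_i²)
c_1 = 0.0000+0.0000−18.5000 = -18.5000
eq1−eq2 → [-16.0000  -12.0000]·P = -86.0000
eq1−eq3 → [-8.0000  -12.0000]·P = -58.0000
2×2 solve → P = (3.5000, 2.5000)

(3.5000, 2.5000)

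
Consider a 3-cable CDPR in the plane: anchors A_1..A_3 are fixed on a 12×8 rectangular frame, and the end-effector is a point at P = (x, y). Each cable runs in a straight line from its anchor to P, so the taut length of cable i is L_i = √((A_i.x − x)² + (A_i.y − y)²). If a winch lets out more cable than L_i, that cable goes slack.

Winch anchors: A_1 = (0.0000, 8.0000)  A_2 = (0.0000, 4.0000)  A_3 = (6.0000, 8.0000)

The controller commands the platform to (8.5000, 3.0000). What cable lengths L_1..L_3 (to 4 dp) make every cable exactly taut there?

cable 1: Δx=-8.5000, Δy=5.0000; L_1 = √(Δx²+Δy²) = 9.8615
cable 2: Δx=-8.5000, Δy=1.0000; L_2 = √(Δx²+Δy²) = 8.5586
cable 3: Δx=-2.5000, Δy=5.0000; L_3 = √(Δx²+Δy²) = 5.5902

(9.8615, 8.5586, 5.5902)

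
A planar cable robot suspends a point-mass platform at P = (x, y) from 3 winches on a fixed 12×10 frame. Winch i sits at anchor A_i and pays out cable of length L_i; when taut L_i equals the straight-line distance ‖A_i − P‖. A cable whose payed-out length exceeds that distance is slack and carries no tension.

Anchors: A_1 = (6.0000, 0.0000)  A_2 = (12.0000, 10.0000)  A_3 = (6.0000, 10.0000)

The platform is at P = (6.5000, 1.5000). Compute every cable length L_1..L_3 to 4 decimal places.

L_1: Δ = A_1−P = (-0.5000, -1.5000) → ‖Δ‖ = √2.5000 = 1.5811
L_2: Δ = A_2−P = (5.5000, 8.5000) → ‖Δ‖ = √102.5000 = 10.1242
L_3: Δ = A_3−P = (-0.5000, 8.5000) → ‖Δ‖ = √72.5000 = 8.5147

(1.5811, 10.1242, 8.5147)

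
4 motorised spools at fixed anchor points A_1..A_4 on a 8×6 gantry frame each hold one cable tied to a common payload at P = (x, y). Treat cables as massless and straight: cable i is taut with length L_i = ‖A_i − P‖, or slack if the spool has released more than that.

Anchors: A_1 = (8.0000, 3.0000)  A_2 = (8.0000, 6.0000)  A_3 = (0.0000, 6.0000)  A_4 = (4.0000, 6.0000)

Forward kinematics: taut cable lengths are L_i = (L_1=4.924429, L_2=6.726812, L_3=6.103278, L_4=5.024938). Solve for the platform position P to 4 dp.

each cable: (A_i−P)·(A_i−P) = L_i²; let q_i = ‖A_i‖²−L_i²
q_1 = 64.0000+9.0000−24.2500 = 48.7500
row 1: 0.0000x − 6.0000y = -6.0000  (q_2=54.7500)
row 2: 16.0000x − 6.0000y = 50.0000  (q_3=-1.2500)
row 3: 8.0000x − 6.0000y = 22.0000  (q_4=26.7500)
Cramer on rows 1–2 → x = 3.5000, y = 1.0000
check cable 4: ‖A_4−P‖² = 25.2500 ≈ L_4² = 25.2500 ✓

(3.5000, 1.0000)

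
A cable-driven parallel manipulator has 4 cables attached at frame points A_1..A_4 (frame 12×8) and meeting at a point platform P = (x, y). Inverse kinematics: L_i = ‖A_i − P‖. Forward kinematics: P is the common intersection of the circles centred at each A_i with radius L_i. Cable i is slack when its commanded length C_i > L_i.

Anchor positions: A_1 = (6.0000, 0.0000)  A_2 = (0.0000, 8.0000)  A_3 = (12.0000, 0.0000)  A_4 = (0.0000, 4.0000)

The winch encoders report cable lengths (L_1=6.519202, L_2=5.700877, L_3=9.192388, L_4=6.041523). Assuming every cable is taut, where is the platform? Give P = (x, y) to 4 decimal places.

each cable: (A_i−P)·(A_i−P) = L_i²; let c_i = ‖A_i‖²−L_i²
c_1 = 36.0000+0.0000−42.5000 = -6.5000
row 1: 12.0000x − 16.0000y = -38.0000  (c_2=31.5000)
row 2: -12.0000x + 0.0000y = -66.0000  (c_3=59.5000)
row 3: 12.0000x − 8.0000y = 14.0000  (c_4=-20.5000)
Cramer on rows 1–2 → x = 5.5000, y = 6.5000
check cable 4: ‖A_4−P‖² = 36.5000 ≈ L_4² = 36.5000 ✓

(5.5000, 6.5000)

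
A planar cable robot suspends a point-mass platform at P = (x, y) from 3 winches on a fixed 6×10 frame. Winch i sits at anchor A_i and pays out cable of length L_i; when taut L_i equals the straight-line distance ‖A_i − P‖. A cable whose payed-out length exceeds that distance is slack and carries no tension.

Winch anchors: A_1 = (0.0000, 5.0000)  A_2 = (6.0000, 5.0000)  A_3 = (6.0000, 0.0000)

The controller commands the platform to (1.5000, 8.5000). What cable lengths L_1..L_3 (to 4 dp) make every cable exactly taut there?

cable 1: Δx=-1.5000, Δy=-3.5000; L_1 = √(Δx²+Δy²) = 3.8079
cable 2: Δx=4.5000, Δy=-3.5000; L_2 = √(Δx²+Δy²) = 5.7009
cable 3: Δx=4.5000, Δy=-8.5000; L_3 = √(Δx²+Δy²) = 9.6177

(3.8079, 5.7009, 9.6177)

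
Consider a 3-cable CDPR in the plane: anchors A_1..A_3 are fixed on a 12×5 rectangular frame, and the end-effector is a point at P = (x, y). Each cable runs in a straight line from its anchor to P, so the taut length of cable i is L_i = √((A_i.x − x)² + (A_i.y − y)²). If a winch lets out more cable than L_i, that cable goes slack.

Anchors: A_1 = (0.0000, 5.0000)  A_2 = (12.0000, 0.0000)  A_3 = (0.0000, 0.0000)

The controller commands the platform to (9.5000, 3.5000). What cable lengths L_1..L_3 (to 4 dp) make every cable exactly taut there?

cable 1: Δx=-9.5000, Δy=1.5000; L_1 = √(Δx²+Δy²) = 9.6177
cable 2: Δx=2.5000, Δy=-3.5000; L_2 = √(Δx²+Δy²) = 4.3012
cable 3: Δx=-9.5000, Δy=-3.5000; L_3 = √(Δx²+Δy²) = 10.1242

(9.6177, 4.3012, 10.1242)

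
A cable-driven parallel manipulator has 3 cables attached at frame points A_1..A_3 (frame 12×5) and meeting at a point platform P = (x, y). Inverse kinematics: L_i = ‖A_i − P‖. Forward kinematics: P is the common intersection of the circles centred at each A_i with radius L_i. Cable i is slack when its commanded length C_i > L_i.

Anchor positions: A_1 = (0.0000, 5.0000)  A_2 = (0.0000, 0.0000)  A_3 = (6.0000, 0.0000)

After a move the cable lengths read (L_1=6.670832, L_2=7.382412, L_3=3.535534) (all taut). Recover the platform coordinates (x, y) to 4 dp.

each cable: (A_i−P)·(A_i−P) = L_i²; let q_i = ‖A_i‖²−L_i²
q_1 = 0.0000+25.0000−44.5000 = -19.5000
row 1: 0.0000x + 10.0000y = 35.0000  (q_2=-54.5000)
row 2: -12.0000x + 10.0000y = -43.0000  (q_3=23.5000)
Cramer on rows 1–2 → x = 6.5000, y = 3.5000

(6.5000, 3.5000)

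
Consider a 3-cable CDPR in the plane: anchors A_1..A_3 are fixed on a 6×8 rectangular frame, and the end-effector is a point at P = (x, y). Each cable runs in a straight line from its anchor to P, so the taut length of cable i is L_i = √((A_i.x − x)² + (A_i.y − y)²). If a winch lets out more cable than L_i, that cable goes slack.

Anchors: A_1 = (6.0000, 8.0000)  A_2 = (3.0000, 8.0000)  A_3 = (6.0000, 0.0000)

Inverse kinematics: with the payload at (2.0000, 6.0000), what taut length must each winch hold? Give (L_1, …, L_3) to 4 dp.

(4.4721, 2.2361, 7.2111)

L_1 = √((6.0000−2.0000)² + (8.0000−6.0000)²) = 4.4721
L_2 = √((3.0000−2.0000)² + (8.0000−6.0000)²) = 2.2361
L_3 = √((6.0000−2.0000)² + (0.0000−6.0000)²) = 7.2111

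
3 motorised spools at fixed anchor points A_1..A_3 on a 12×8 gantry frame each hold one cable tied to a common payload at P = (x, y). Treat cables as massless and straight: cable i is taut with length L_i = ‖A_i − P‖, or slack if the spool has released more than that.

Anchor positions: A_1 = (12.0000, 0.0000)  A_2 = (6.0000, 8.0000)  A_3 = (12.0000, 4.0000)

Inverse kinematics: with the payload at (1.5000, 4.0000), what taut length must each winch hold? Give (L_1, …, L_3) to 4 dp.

cable 1: Δx=10.5000, Δy=-4.0000; L_1 = √(Δx²+Δy²) = 11.2361
cable 2: Δx=4.5000, Δy=4.0000; L_2 = √(Δx²+Δy²) = 6.0208
cable 3: Δx=10.5000, Δy=0.0000; L_3 = √(Δx²+Δy²) = 10.5000

(11.2361, 6.0208, 10.5000)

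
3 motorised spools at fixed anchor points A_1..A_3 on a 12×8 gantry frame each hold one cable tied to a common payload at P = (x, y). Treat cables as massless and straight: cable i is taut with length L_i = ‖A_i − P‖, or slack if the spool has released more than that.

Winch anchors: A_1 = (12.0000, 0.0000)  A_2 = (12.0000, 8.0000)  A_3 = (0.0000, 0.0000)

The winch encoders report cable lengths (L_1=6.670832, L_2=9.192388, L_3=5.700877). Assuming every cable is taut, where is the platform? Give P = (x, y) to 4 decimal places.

expand ‖A_i−P‖²=L_i² and subtract eq 1 (k_i ≔ ‖A_i‖²−L_i²)
k_1 = 144.0000+0.0000−44.5000 = 99.5000
eq1−eq2 → [0.0000  -16.0000]·P = -24.0000
eq1−eq3 → [24.0000  0.0000]·P = 132.0000
2×2 solve → P = (5.5000, 1.5000)

(5.5000, 1.5000)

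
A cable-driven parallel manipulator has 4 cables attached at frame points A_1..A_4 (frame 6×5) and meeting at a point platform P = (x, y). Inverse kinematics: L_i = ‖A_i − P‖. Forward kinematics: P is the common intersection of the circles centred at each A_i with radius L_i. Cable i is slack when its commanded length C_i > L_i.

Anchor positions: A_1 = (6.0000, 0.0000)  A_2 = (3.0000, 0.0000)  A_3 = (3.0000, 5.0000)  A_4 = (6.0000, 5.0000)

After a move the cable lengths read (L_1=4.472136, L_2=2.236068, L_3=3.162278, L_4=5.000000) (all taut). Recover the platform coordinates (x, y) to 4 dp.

expand ‖A_i−P‖²=L_i² and subtract eq 1 (q_i ≔ ‖A_i‖²−L_i²)
q_1 = 36.0000+0.0000−20.0000 = 16.0000
eq1−eq2 → [6.0000  0.0000]·P = 12.0000
eq1−eq3 → [6.0000  -10.0000]·P = -8.0000
eq1−eq4 → [0.0000  -10.0000]·P = -20.0000
2×2 solve → P = (2.0000, 2.0000)
check cable 4: ‖A_4−P‖² = 25.0000 ≈ L_4² = 25.0000 ✓

(2.0000, 2.0000)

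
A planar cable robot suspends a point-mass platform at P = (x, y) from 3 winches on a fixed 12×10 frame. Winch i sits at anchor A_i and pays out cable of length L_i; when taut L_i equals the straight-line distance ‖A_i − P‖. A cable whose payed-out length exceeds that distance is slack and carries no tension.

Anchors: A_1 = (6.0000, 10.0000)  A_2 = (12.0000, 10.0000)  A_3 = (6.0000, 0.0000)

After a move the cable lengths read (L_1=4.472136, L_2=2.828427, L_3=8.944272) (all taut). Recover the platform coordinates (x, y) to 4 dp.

expand ‖A_i−P‖²=L_i² and subtract eq 1 (k_i ≔ ‖A_i‖²−L_i²)
k_1 = 36.0000+100.0000−20.0000 = 116.0000
eq1−eq2 → [-12.0000  0.0000]·P = -120.0000
eq1−eq3 → [0.0000  20.0000]·P = 160.0000
2×2 solve → P = (10.0000, 8.0000)

(10.0000, 8.0000)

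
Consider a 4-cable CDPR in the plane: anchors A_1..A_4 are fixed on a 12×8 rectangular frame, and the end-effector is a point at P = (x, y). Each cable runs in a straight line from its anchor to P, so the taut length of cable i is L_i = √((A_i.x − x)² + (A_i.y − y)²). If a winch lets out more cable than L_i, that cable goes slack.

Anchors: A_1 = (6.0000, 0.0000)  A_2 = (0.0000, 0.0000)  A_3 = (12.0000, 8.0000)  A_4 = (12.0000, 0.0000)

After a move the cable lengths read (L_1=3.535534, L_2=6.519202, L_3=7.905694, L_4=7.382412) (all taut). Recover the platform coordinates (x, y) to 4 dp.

(5.5000, 3.5000)

expand ‖A_i−P‖²=L_i² and subtract eq 1 (k_i ≔ ‖A_i‖²−L_i²)
k_1 = 36.0000+0.0000−12.5000 = 23.5000
eq1−eq2 → [12.0000  0.0000]·P = 66.0000
eq1−eq3 → [-12.0000  -16.0000]·P = -122.0000
eq1−eq4 → [-12.0000  0.0000]·P = -66.0000
2×2 solve → P = (5.5000, 3.5000)
check cable 4: ‖A_4−P‖² = 54.5000 ≈ L_4² = 54.5000 ✓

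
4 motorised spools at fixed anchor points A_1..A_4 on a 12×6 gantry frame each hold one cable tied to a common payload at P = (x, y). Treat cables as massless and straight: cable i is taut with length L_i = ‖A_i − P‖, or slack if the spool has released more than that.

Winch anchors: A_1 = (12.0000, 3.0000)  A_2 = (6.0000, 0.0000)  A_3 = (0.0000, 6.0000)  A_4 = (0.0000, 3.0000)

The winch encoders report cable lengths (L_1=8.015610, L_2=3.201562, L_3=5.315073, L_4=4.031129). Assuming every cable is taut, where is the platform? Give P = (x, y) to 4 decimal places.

(4.0000, 2.5000)

circle eqns → linear via eq_j − eq_1; set c_j = A_j·A_j − L_j²
c_1 = 144.0000+9.0000−64.2500 = 88.7500
12.0000·x + 6.0000·y = c_1−c_2 = 63.0000
24.0000·x − 6.0000·y = c_1−c_3 = 81.0000
24.0000·x + 0.0000·y = c_1−c_4 = 96.0000
solve first two rows → x=4.0000, y=2.5000
check cable 4: ‖A_4−P‖² = 16.2500 ≈ L_4² = 16.2500 ✓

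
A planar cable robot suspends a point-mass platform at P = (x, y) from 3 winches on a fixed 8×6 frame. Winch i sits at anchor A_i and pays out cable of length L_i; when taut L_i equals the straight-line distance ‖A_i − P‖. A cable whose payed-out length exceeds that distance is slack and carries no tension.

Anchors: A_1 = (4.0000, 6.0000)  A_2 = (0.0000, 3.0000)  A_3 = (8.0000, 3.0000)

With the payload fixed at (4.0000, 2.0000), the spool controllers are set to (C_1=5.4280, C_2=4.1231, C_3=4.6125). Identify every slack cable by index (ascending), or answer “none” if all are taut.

cable 1: L_1 = ‖A_1−P‖ = 4.0000;  C_1 = 5.4280 → slack
cable 2: L_2 = ‖A_2−P‖ = 4.1231;  C_2 = 4.1231 → taut
cable 3: L_3 = ‖A_3−P‖ = 4.1231;  C_3 = 4.6125 → slack

1, 3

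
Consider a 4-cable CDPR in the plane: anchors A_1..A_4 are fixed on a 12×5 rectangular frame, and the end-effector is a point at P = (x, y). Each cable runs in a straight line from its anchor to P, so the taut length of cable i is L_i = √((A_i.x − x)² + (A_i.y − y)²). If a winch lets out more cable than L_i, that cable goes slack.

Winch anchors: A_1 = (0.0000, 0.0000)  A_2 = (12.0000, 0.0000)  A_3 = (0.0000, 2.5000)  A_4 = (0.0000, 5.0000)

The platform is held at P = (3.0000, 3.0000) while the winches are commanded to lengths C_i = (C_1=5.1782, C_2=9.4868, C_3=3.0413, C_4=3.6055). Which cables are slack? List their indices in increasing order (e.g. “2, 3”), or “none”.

1

cable 1: L_1 = ‖A_1−P‖ = 4.2426;  C_1 = 5.1782 → slack
cable 2: L_2 = ‖A_2−P‖ = 9.4868;  C_2 = 9.4868 → taut
cable 3: L_3 = ‖A_3−P‖ = 3.0414;  C_3 = 3.0413 → taut
cable 4: L_4 = ‖A_4−P‖ = 3.6056;  C_4 = 3.6055 → taut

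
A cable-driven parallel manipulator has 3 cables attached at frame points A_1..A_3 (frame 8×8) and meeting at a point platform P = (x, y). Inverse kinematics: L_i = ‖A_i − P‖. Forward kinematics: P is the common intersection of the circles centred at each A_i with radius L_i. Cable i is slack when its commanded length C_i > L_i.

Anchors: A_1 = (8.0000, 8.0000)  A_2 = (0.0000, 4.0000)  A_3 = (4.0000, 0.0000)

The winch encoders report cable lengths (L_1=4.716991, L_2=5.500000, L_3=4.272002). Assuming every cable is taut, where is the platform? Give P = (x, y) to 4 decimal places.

expand ‖A_i−P‖²=L_i² and subtract eq 1 (q_i ≔ ‖A_i‖²−L_i²)
q_1 = 64.0000+64.0000−22.2500 = 105.7500
eq1−eq2 → [16.0000  8.0000]·P = 120.0000
eq1−eq3 → [8.0000  16.0000]·P = 108.0000
2×2 solve → P = (5.5000, 4.0000)

(5.5000, 4.0000)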